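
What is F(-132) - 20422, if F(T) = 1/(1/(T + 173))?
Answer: -20381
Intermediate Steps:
F(T) = 173 + T (F(T) = 1/(1/(173 + T)) = 173 + T)
F(-132) - 20422 = (173 - 132) - 20422 = 41 - 20422 = -20381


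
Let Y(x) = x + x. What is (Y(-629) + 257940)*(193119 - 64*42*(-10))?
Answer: 56469783318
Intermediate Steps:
Y(x) = 2*x
(Y(-629) + 257940)*(193119 - 64*42*(-10)) = (2*(-629) + 257940)*(193119 - 64*42*(-10)) = (-1258 + 257940)*(193119 - 2688*(-10)) = 256682*(193119 + 26880) = 256682*219999 = 56469783318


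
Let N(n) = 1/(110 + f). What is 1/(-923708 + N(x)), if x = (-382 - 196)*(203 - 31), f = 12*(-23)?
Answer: -166/153335529 ≈ -1.0826e-6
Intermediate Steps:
f = -276
x = -99416 (x = -578*172 = -99416)
N(n) = -1/166 (N(n) = 1/(110 - 276) = 1/(-166) = -1/166)
1/(-923708 + N(x)) = 1/(-923708 - 1/166) = 1/(-153335529/166) = -166/153335529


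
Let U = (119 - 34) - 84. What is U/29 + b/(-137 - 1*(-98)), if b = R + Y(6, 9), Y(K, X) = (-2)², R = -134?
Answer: 293/87 ≈ 3.3678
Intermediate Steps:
Y(K, X) = 4
U = 1 (U = 85 - 84 = 1)
b = -130 (b = -134 + 4 = -130)
U/29 + b/(-137 - 1*(-98)) = 1/29 - 130/(-137 - 1*(-98)) = 1*(1/29) - 130/(-137 + 98) = 1/29 - 130/(-39) = 1/29 - 130*(-1/39) = 1/29 + 10/3 = 293/87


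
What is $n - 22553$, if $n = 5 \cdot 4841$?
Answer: $1652$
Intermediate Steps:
$n = 24205$
$n - 22553 = 24205 - 22553 = 1652$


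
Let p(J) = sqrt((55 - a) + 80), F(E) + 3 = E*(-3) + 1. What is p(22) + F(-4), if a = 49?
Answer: 10 + sqrt(86) ≈ 19.274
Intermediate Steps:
F(E) = -2 - 3*E (F(E) = -3 + (E*(-3) + 1) = -3 + (-3*E + 1) = -3 + (1 - 3*E) = -2 - 3*E)
p(J) = sqrt(86) (p(J) = sqrt((55 - 1*49) + 80) = sqrt((55 - 49) + 80) = sqrt(6 + 80) = sqrt(86))
p(22) + F(-4) = sqrt(86) + (-2 - 3*(-4)) = sqrt(86) + (-2 + 12) = sqrt(86) + 10 = 10 + sqrt(86)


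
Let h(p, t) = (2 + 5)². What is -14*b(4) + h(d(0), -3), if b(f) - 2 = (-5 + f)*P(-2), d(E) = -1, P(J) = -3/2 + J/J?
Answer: 14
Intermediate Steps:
P(J) = -½ (P(J) = -3*½ + 1 = -3/2 + 1 = -½)
h(p, t) = 49 (h(p, t) = 7² = 49)
b(f) = 9/2 - f/2 (b(f) = 2 + (-5 + f)*(-½) = 2 + (5/2 - f/2) = 9/2 - f/2)
-14*b(4) + h(d(0), -3) = -14*(9/2 - ½*4) + 49 = -14*(9/2 - 2) + 49 = -14*5/2 + 49 = -35 + 49 = 14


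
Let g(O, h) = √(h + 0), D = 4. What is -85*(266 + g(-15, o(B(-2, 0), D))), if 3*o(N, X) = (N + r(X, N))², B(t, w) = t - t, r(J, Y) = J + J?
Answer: -22610 - 680*√3/3 ≈ -23003.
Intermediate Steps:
r(J, Y) = 2*J
B(t, w) = 0
o(N, X) = (N + 2*X)²/3
g(O, h) = √h
-85*(266 + g(-15, o(B(-2, 0), D))) = -85*(266 + √((0 + 2*4)²/3)) = -85*(266 + √((0 + 8)²/3)) = -85*(266 + √((⅓)*8²)) = -85*(266 + √((⅓)*64)) = -85*(266 + √(64/3)) = -85*(266 + 8*√3/3) = -22610 - 680*√3/3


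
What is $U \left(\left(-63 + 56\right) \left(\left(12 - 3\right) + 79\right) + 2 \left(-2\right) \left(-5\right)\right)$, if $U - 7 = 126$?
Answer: $-79268$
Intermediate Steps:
$U = 133$ ($U = 7 + 126 = 133$)
$U \left(\left(-63 + 56\right) \left(\left(12 - 3\right) + 79\right) + 2 \left(-2\right) \left(-5\right)\right) = 133 \left(\left(-63 + 56\right) \left(\left(12 - 3\right) + 79\right) + 2 \left(-2\right) \left(-5\right)\right) = 133 \left(- 7 \left(9 + 79\right) - -20\right) = 133 \left(\left(-7\right) 88 + 20\right) = 133 \left(-616 + 20\right) = 133 \left(-596\right) = -79268$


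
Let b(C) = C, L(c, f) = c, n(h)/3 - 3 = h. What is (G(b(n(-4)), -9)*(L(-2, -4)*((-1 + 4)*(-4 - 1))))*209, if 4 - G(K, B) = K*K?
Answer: -31350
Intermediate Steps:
n(h) = 9 + 3*h
G(K, B) = 4 - K² (G(K, B) = 4 - K*K = 4 - K²)
(G(b(n(-4)), -9)*(L(-2, -4)*((-1 + 4)*(-4 - 1))))*209 = ((4 - (9 + 3*(-4))²)*(-2*(-1 + 4)*(-4 - 1)))*209 = ((4 - (9 - 12)²)*(-6*(-5)))*209 = ((4 - 1*(-3)²)*(-2*(-15)))*209 = ((4 - 1*9)*30)*209 = ((4 - 9)*30)*209 = -5*30*209 = -150*209 = -31350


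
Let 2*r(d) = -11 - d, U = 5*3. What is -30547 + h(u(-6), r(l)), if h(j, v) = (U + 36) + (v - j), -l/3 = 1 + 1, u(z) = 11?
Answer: -61019/2 ≈ -30510.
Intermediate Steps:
l = -6 (l = -3*(1 + 1) = -3*2 = -6)
U = 15
r(d) = -11/2 - d/2 (r(d) = (-11 - d)/2 = -11/2 - d/2)
h(j, v) = 51 + v - j (h(j, v) = (15 + 36) + (v - j) = 51 + (v - j) = 51 + v - j)
-30547 + h(u(-6), r(l)) = -30547 + (51 + (-11/2 - 1/2*(-6)) - 1*11) = -30547 + (51 + (-11/2 + 3) - 11) = -30547 + (51 - 5/2 - 11) = -30547 + 75/2 = -61019/2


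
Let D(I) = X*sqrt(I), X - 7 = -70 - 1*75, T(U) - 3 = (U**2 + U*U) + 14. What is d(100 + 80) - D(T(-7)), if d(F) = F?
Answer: 180 + 138*sqrt(115) ≈ 1659.9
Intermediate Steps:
T(U) = 17 + 2*U**2 (T(U) = 3 + ((U**2 + U*U) + 14) = 3 + ((U**2 + U**2) + 14) = 3 + (2*U**2 + 14) = 3 + (14 + 2*U**2) = 17 + 2*U**2)
X = -138 (X = 7 + (-70 - 1*75) = 7 + (-70 - 75) = 7 - 145 = -138)
D(I) = -138*sqrt(I)
d(100 + 80) - D(T(-7)) = (100 + 80) - (-138)*sqrt(17 + 2*(-7)**2) = 180 - (-138)*sqrt(17 + 2*49) = 180 - (-138)*sqrt(17 + 98) = 180 - (-138)*sqrt(115) = 180 + 138*sqrt(115)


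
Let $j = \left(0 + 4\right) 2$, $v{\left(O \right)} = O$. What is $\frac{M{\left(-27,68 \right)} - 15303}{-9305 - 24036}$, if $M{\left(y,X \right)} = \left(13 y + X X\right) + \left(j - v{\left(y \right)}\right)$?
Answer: $\frac{10995}{33341} \approx 0.32977$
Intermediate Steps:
$j = 8$ ($j = 4 \cdot 2 = 8$)
$M{\left(y,X \right)} = 8 + X^{2} + 12 y$ ($M{\left(y,X \right)} = \left(13 y + X X\right) - \left(-8 + y\right) = \left(13 y + X^{2}\right) - \left(-8 + y\right) = \left(X^{2} + 13 y\right) - \left(-8 + y\right) = 8 + X^{2} + 12 y$)
$\frac{M{\left(-27,68 \right)} - 15303}{-9305 - 24036} = \frac{\left(8 + 68^{2} + 12 \left(-27\right)\right) - 15303}{-9305 - 24036} = \frac{\left(8 + 4624 - 324\right) - 15303}{-33341} = \left(4308 - 15303\right) \left(- \frac{1}{33341}\right) = \left(-10995\right) \left(- \frac{1}{33341}\right) = \frac{10995}{33341}$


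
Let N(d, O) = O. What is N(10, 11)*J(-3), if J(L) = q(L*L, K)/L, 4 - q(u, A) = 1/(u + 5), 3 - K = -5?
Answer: -605/42 ≈ -14.405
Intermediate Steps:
K = 8 (K = 3 - 1*(-5) = 3 + 5 = 8)
q(u, A) = 4 - 1/(5 + u) (q(u, A) = 4 - 1/(u + 5) = 4 - 1/(5 + u))
J(L) = (19 + 4*L²)/(L*(5 + L²)) (J(L) = ((19 + 4*(L*L))/(5 + L*L))/L = ((19 + 4*L²)/(5 + L²))/L = (19 + 4*L²)/(L*(5 + L²)))
N(10, 11)*J(-3) = 11*((19 + 4*(-3)²)/((-3)*(5 + (-3)²))) = 11*(-(19 + 4*9)/(3*(5 + 9))) = 11*(-⅓*(19 + 36)/14) = 11*(-⅓*1/14*55) = 11*(-55/42) = -605/42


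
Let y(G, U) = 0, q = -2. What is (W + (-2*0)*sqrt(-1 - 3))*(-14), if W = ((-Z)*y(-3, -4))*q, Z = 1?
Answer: 0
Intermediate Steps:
W = 0 (W = (-1*1*0)*(-2) = -1*0*(-2) = 0*(-2) = 0)
(W + (-2*0)*sqrt(-1 - 3))*(-14) = (0 + (-2*0)*sqrt(-1 - 3))*(-14) = (0 + 0*sqrt(-4))*(-14) = (0 + 0*(2*I))*(-14) = (0 + 0)*(-14) = 0*(-14) = 0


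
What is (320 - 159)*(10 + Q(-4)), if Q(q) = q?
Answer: 966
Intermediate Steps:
(320 - 159)*(10 + Q(-4)) = (320 - 159)*(10 - 4) = 161*6 = 966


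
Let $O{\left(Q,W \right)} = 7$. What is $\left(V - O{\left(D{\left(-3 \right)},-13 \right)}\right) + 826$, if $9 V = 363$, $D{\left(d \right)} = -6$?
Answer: $\frac{2578}{3} \approx 859.33$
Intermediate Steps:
$V = \frac{121}{3}$ ($V = \frac{1}{9} \cdot 363 = \frac{121}{3} \approx 40.333$)
$\left(V - O{\left(D{\left(-3 \right)},-13 \right)}\right) + 826 = \left(\frac{121}{3} - 7\right) + 826 = \frac{100}{3} + 826 = \frac{2578}{3}$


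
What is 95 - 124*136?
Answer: -16769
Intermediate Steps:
95 - 124*136 = 95 - 16864 = -16769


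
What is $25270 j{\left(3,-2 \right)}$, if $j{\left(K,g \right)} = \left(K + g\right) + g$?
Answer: $-25270$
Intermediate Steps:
$j{\left(K,g \right)} = K + 2 g$
$25270 j{\left(3,-2 \right)} = 25270 \left(3 + 2 \left(-2\right)\right) = 25270 \left(3 - 4\right) = 25270 \left(-1\right) = -25270$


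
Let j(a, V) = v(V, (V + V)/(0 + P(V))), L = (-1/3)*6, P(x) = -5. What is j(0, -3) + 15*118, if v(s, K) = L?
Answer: 1768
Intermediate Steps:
L = -2 (L = ((⅓)*(-1))*6 = -⅓*6 = -2)
v(s, K) = -2
j(a, V) = -2
j(0, -3) + 15*118 = -2 + 15*118 = -2 + 1770 = 1768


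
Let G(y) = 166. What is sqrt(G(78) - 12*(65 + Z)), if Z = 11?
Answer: I*sqrt(746) ≈ 27.313*I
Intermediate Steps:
sqrt(G(78) - 12*(65 + Z)) = sqrt(166 - 12*(65 + 11)) = sqrt(166 - 12*76) = sqrt(166 - 912) = sqrt(-746) = I*sqrt(746)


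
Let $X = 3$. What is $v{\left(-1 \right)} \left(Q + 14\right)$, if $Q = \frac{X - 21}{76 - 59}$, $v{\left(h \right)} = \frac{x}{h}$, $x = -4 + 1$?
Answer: $\frac{660}{17} \approx 38.824$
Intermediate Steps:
$x = -3$
$v{\left(h \right)} = - \frac{3}{h}$
$Q = - \frac{18}{17}$ ($Q = \frac{3 - 21}{76 - 59} = - \frac{18}{17} \approx -1.0588$)
$v{\left(-1 \right)} \left(Q + 14\right) = - \frac{3}{-1} \left(- \frac{18}{17} + 14\right) = \left(-3\right) \left(-1\right) \frac{220}{17} = 3 \cdot \frac{220}{17} = \frac{660}{17}$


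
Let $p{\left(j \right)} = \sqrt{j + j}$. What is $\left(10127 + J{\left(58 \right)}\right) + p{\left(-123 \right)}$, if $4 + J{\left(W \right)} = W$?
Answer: $10181 + i \sqrt{246} \approx 10181.0 + 15.684 i$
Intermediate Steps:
$p{\left(j \right)} = \sqrt{2} \sqrt{j}$ ($p{\left(j \right)} = \sqrt{2 j} = \sqrt{2} \sqrt{j}$)
$J{\left(W \right)} = -4 + W$
$\left(10127 + J{\left(58 \right)}\right) + p{\left(-123 \right)} = \left(10127 + \left(-4 + 58\right)\right) + \sqrt{2} \sqrt{-123} = \left(10127 + 54\right) + \sqrt{2} i \sqrt{123} = 10181 + i \sqrt{246}$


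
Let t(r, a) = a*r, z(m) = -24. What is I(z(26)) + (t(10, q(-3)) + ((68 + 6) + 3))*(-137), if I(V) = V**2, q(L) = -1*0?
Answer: -9973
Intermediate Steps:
q(L) = 0
I(z(26)) + (t(10, q(-3)) + ((68 + 6) + 3))*(-137) = (-24)**2 + (0*10 + ((68 + 6) + 3))*(-137) = 576 + (0 + (74 + 3))*(-137) = 576 + (0 + 77)*(-137) = 576 + 77*(-137) = 576 - 10549 = -9973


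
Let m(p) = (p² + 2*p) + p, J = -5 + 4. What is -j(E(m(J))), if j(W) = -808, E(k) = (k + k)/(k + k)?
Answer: 808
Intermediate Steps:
J = -1
m(p) = p² + 3*p
E(k) = 1 (E(k) = (2*k)/((2*k)) = (2*k)*(1/(2*k)) = 1)
-j(E(m(J))) = -1*(-808) = 808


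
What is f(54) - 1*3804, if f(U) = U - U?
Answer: -3804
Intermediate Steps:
f(U) = 0
f(54) - 1*3804 = 0 - 1*3804 = 0 - 3804 = -3804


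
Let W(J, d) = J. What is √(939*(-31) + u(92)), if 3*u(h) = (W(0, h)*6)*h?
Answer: I*√29109 ≈ 170.61*I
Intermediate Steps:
u(h) = 0 (u(h) = ((0*6)*h)/3 = (0*h)/3 = (⅓)*0 = 0)
√(939*(-31) + u(92)) = √(939*(-31) + 0) = √(-29109 + 0) = √(-29109) = I*√29109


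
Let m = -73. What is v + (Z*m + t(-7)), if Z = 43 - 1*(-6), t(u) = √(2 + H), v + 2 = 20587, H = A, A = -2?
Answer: 17008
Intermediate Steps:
H = -2
v = 20585 (v = -2 + 20587 = 20585)
t(u) = 0 (t(u) = √(2 - 2) = √0 = 0)
Z = 49 (Z = 43 + 6 = 49)
v + (Z*m + t(-7)) = 20585 + (49*(-73) + 0) = 20585 + (-3577 + 0) = 20585 - 3577 = 17008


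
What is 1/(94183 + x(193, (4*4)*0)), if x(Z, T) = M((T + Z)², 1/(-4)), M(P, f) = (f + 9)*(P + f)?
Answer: 16/6721753 ≈ 2.3803e-6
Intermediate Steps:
M(P, f) = (9 + f)*(P + f)
x(Z, T) = -35/16 + 35*(T + Z)²/4 (x(Z, T) = (1/(-4))² + 9*(T + Z)² + 9/(-4) + (T + Z)²/(-4) = (-¼)² + 9*(T + Z)² + 9*(-¼) + (T + Z)²*(-¼) = 1/16 + 9*(T + Z)² - 9/4 - (T + Z)²/4 = -35/16 + 35*(T + Z)²/4)
1/(94183 + x(193, (4*4)*0)) = 1/(94183 + (-35/16 + 35*((4*4)*0 + 193)²/4)) = 1/(94183 + (-35/16 + 35*(16*0 + 193)²/4)) = 1/(94183 + (-35/16 + 35*(0 + 193)²/4)) = 1/(94183 + (-35/16 + (35/4)*193²)) = 1/(94183 + (-35/16 + (35/4)*37249)) = 1/(94183 + (-35/16 + 1303715/4)) = 1/(94183 + 5214825/16) = 1/(6721753/16) = 16/6721753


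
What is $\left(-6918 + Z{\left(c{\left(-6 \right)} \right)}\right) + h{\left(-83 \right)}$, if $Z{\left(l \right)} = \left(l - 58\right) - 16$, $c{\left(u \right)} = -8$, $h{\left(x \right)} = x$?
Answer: $-7083$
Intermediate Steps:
$Z{\left(l \right)} = -74 + l$ ($Z{\left(l \right)} = \left(-58 + l\right) - 16 = -74 + l$)
$\left(-6918 + Z{\left(c{\left(-6 \right)} \right)}\right) + h{\left(-83 \right)} = \left(-6918 - 82\right) - 83 = -7000 - 83 = -7083$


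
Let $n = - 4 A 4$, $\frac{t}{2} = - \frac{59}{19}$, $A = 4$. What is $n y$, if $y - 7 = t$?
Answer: $- \frac{960}{19} \approx -50.526$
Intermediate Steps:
$t = - \frac{118}{19}$ ($t = 2 \left(- \frac{59}{19}\right) = - \frac{118}{19} \approx -6.2105$)
$n = -64$ ($n = \left(-4\right) 4 \cdot 4 = \left(-16\right) 4 = -64$)
$y = \frac{15}{19}$ ($y = 7 - \frac{118}{19} = \frac{15}{19} \approx 0.78947$)
$n y = \left(-64\right) \frac{15}{19} = - \frac{960}{19}$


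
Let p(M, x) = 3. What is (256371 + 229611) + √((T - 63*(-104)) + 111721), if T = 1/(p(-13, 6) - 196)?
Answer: 485982 + 8*√68836731/193 ≈ 4.8633e+5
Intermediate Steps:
T = -1/193 (T = 1/(3 - 196) = 1/(-193) = -1/193 ≈ -0.0051813)
(256371 + 229611) + √((T - 63*(-104)) + 111721) = (256371 + 229611) + √((-1/193 - 63*(-104)) + 111721) = 485982 + √((-1/193 + 6552) + 111721) = 485982 + √(1264535/193 + 111721) = 485982 + √(22826688/193) = 485982 + 8*√68836731/193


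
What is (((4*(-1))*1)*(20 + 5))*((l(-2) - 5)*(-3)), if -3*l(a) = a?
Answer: -1300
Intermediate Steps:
l(a) = -a/3
(((4*(-1))*1)*(20 + 5))*((l(-2) - 5)*(-3)) = (((4*(-1))*1)*(20 + 5))*((-1/3*(-2) - 5)*(-3)) = (-4*1*25)*((2/3 - 5)*(-3)) = (-4*25)*(-13/3*(-3)) = -100*13 = -1300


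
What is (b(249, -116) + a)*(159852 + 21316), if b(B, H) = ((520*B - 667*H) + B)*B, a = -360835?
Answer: 9277126662752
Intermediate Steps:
b(B, H) = B*(-667*H + 521*B) (b(B, H) = ((-667*H + 520*B) + B)*B = (-667*H + 521*B)*B = B*(-667*H + 521*B))
(b(249, -116) + a)*(159852 + 21316) = (249*(-667*(-116) + 521*249) - 360835)*(159852 + 21316) = (249*(77372 + 129729) - 360835)*181168 = (249*207101 - 360835)*181168 = (51568149 - 360835)*181168 = 51207314*181168 = 9277126662752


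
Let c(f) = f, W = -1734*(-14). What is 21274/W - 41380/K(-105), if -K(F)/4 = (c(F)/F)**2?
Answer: 125578247/12138 ≈ 10346.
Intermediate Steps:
W = 24276
K(F) = -4 (K(F) = -4*(F/F)**2 = -4*1**2 = -4*1 = -4)
21274/W - 41380/K(-105) = 21274/24276 - 41380/(-4) = 21274*(1/24276) - 41380*(-1/4) = 10637/12138 + 10345 = 125578247/12138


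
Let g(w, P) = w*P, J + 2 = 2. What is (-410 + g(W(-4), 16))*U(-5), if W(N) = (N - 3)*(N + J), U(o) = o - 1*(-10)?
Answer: 190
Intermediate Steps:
J = 0 (J = -2 + 2 = 0)
U(o) = 10 + o (U(o) = o + 10 = 10 + o)
W(N) = N*(-3 + N) (W(N) = (N - 3)*(N + 0) = (-3 + N)*N = N*(-3 + N))
g(w, P) = P*w
(-410 + g(W(-4), 16))*U(-5) = (-410 + 16*(-4*(-3 - 4)))*(10 - 5) = (-410 + 16*(-4*(-7)))*5 = (-410 + 16*28)*5 = (-410 + 448)*5 = 38*5 = 190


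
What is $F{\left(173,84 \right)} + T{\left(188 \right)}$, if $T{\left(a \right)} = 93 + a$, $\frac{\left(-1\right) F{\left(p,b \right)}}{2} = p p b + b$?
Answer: $-5027959$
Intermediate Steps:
$F{\left(p,b \right)} = - 2 b - 2 b p^{2}$ ($F{\left(p,b \right)} = - 2 \left(p p b + b\right) = - 2 \left(p^{2} b + b\right) = - 2 \left(b p^{2} + b\right) = - 2 \left(b + b p^{2}\right) = - 2 b - 2 b p^{2}$)
$F{\left(173,84 \right)} + T{\left(188 \right)} = \left(-2\right) 84 \left(1 + 173^{2}\right) + \left(93 + 188\right) = \left(-2\right) 84 \left(1 + 29929\right) + 281 = \left(-2\right) 84 \cdot 29930 + 281 = -5028240 + 281 = -5027959$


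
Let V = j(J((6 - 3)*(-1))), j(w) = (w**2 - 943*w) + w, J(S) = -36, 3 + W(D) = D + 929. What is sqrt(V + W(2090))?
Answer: 4*sqrt(2389) ≈ 195.51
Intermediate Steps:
W(D) = 926 + D (W(D) = -3 + (D + 929) = -3 + (929 + D) = 926 + D)
j(w) = w**2 - 942*w
V = 35208 (V = -36*(-942 - 36) = -36*(-978) = 35208)
sqrt(V + W(2090)) = sqrt(35208 + (926 + 2090)) = sqrt(35208 + 3016) = sqrt(38224) = 4*sqrt(2389)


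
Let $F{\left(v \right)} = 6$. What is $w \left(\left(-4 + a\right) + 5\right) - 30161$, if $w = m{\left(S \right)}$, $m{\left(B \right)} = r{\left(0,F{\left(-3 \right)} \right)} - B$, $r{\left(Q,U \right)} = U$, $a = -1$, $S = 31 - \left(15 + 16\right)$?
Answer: $-30161$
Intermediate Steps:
$S = 0$ ($S = 31 - 31 = 0$)
$m{\left(B \right)} = 6 - B$
$w = 6$ ($w = 6 - 0 = 6 + 0 = 6$)
$w \left(\left(-4 + a\right) + 5\right) - 30161 = 6 \left(\left(-4 - 1\right) + 5\right) - 30161 = 6 \left(-5 + 5\right) - 30161 = 6 \cdot 0 - 30161 = 0 - 30161 = -30161$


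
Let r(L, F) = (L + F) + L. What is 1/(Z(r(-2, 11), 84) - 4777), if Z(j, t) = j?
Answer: -1/4770 ≈ -0.00020964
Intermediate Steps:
r(L, F) = F + 2*L (r(L, F) = (F + L) + L = F + 2*L)
1/(Z(r(-2, 11), 84) - 4777) = 1/((11 + 2*(-2)) - 4777) = 1/((11 - 4) - 4777) = 1/(7 - 4777) = 1/(-4770) = -1/4770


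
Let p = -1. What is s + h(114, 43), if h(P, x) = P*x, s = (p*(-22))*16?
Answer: 5254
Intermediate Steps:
s = 352 (s = -1*(-22)*16 = 22*16 = 352)
s + h(114, 43) = 352 + 114*43 = 352 + 4902 = 5254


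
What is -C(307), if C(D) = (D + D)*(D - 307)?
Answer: 0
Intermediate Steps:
C(D) = 2*D*(-307 + D) (C(D) = (2*D)*(-307 + D) = 2*D*(-307 + D))
-C(307) = -2*307*(-307 + 307) = -2*307*0 = -1*0 = 0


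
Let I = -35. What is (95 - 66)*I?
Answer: -1015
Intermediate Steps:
(95 - 66)*I = (95 - 66)*(-35) = 29*(-35) = -1015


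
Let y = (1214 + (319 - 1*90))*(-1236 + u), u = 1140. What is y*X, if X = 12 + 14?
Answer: -3601728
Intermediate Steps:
X = 26
y = -138528 (y = (1214 + (319 - 1*90))*(-1236 + 1140) = (1214 + (319 - 90))*(-96) = (1214 + 229)*(-96) = 1443*(-96) = -138528)
y*X = -138528*26 = -3601728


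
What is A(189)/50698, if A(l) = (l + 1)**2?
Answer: 18050/25349 ≈ 0.71206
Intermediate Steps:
A(l) = (1 + l)**2
A(189)/50698 = (1 + 189)**2/50698 = 190**2*(1/50698) = 36100*(1/50698) = 18050/25349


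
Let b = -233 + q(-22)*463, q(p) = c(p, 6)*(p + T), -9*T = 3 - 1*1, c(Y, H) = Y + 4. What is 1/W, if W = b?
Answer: 1/184967 ≈ 5.4064e-6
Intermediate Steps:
c(Y, H) = 4 + Y
T = -2/9 (T = -(3 - 1*1)/9 = -(3 - 1)/9 = -⅑*2 = -2/9 ≈ -0.22222)
q(p) = (4 + p)*(-2/9 + p) (q(p) = (4 + p)*(p - 2/9) = (4 + p)*(-2/9 + p))
b = 184967 (b = -233 + ((-2 + 9*(-22))*(4 - 22)/9)*463 = -233 + ((⅑)*(-2 - 198)*(-18))*463 = -233 + ((⅑)*(-200)*(-18))*463 = -233 + 400*463 = -233 + 185200 = 184967)
W = 184967
1/W = 1/184967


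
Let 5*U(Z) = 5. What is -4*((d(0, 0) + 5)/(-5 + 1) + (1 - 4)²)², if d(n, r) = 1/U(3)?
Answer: -225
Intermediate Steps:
U(Z) = 1 (U(Z) = (⅕)*5 = 1)
d(n, r) = 1 (d(n, r) = 1/1 = 1)
-4*((d(0, 0) + 5)/(-5 + 1) + (1 - 4)²)² = -4*((1 + 5)/(-5 + 1) + (1 - 4)²)² = -4*(6/(-4) + (-3)²)² = -4*(6*(-¼) + 9)² = -4*(-3/2 + 9)² = -4*(15/2)² = -4*225/4 = -225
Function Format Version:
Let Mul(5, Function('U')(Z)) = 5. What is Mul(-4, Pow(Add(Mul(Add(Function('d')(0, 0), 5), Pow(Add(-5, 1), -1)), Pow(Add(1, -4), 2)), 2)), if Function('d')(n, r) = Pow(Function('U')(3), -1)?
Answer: -225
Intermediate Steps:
Function('U')(Z) = 1 (Function('U')(Z) = Mul(Rational(1, 5), 5) = 1)
Function('d')(n, r) = 1 (Function('d')(n, r) = Pow(1, -1) = 1)
Mul(-4, Pow(Add(Mul(Add(Function('d')(0, 0), 5), Pow(Add(-5, 1), -1)), Pow(Add(1, -4), 2)), 2)) = Mul(-4, Pow(Add(Mul(Add(1, 5), Pow(Add(-5, 1), -1)), Pow(Add(1, -4), 2)), 2)) = Mul(-4, Pow(Add(Mul(6, Pow(-4, -1)), Pow(-3, 2)), 2)) = Mul(-4, Pow(Add(Mul(6, Rational(-1, 4)), 9), 2)) = Mul(-4, Pow(Add(Rational(-3, 2), 9), 2)) = Mul(-4, Pow(Rational(15, 2), 2)) = Mul(-4, Rational(225, 4)) = -225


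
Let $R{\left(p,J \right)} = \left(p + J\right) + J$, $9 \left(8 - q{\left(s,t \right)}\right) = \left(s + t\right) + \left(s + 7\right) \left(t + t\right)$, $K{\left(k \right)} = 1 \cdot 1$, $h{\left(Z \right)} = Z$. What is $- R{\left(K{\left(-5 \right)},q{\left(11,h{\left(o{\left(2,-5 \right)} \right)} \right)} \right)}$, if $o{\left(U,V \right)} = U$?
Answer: $\frac{17}{9} \approx 1.8889$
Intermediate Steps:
$K{\left(k \right)} = 1$
$q{\left(s,t \right)} = 8 - \frac{s}{9} - \frac{t}{9} - \frac{2 t \left(7 + s\right)}{9}$ ($q{\left(s,t \right)} = 8 - \frac{\left(s + t\right) + \left(s + 7\right) \left(t + t\right)}{9} = 8 - \frac{\left(s + t\right) + \left(7 + s\right) 2 t}{9} = 8 - \frac{\left(s + t\right) + 2 t \left(7 + s\right)}{9} = 8 - \frac{s + t + 2 t \left(7 + s\right)}{9} = 8 - \left(\frac{s}{9} + \frac{t}{9} + \frac{2 t \left(7 + s\right)}{9}\right) = 8 - \frac{s}{9} - \frac{t}{9} - \frac{2 t \left(7 + s\right)}{9}$)
$R{\left(p,J \right)} = p + 2 J$ ($R{\left(p,J \right)} = \left(J + p\right) + J = p + 2 J$)
$- R{\left(K{\left(-5 \right)},q{\left(11,h{\left(o{\left(2,-5 \right)} \right)} \right)} \right)} = - (1 + 2 \left(8 - \frac{10}{3} - \frac{11}{9} - \frac{22}{9} \cdot 2\right)) = - (1 + 2 \left(8 - \frac{10}{3} - \frac{11}{9} - \frac{44}{9}\right)) = - (1 + 2 \left(- \frac{13}{9}\right)) = - (1 - \frac{26}{9}) = \left(-1\right) \left(- \frac{17}{9}\right) = \frac{17}{9}$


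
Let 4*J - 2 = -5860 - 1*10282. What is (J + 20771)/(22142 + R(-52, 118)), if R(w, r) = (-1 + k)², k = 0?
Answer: 16736/22143 ≈ 0.75581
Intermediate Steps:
J = -4035 (J = ½ + (-5860 - 1*10282)/4 = ½ + (-5860 - 10282)/4 = ½ + (¼)*(-16142) = ½ - 8071/2 = -4035)
R(w, r) = 1 (R(w, r) = (-1 + 0)² = (-1)² = 1)
(J + 20771)/(22142 + R(-52, 118)) = (-4035 + 20771)/(22142 + 1) = 16736/22143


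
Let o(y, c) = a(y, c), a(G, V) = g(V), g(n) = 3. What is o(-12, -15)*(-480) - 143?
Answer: -1583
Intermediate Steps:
a(G, V) = 3
o(y, c) = 3
o(-12, -15)*(-480) - 143 = 3*(-480) - 143 = -1440 - 143 = -1583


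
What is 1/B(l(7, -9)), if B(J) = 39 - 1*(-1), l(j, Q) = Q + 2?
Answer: 1/40 ≈ 0.025000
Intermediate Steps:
l(j, Q) = 2 + Q
B(J) = 40 (B(J) = 39 + 1 = 40)
1/B(l(7, -9)) = 1/40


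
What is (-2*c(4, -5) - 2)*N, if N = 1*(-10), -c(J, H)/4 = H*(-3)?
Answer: -1180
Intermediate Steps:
c(J, H) = 12*H (c(J, H) = -4*H*(-3) = -(-12)*H = 12*H)
N = -10
(-2*c(4, -5) - 2)*N = (-24*(-5) - 2)*(-10) = (-2*(-60) - 2)*(-10) = (120 - 2)*(-10) = 118*(-10) = -1180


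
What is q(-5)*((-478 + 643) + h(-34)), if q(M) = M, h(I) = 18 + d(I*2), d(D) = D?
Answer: -575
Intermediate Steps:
h(I) = 18 + 2*I (h(I) = 18 + I*2 = 18 + 2*I)
q(-5)*((-478 + 643) + h(-34)) = -5*((-478 + 643) + (18 + 2*(-34))) = -5*(165 + (18 - 68)) = -5*(165 - 50) = -5*115 = -575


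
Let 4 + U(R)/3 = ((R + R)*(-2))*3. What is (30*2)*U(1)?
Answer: -2880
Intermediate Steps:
U(R) = -12 - 36*R (U(R) = -12 + 3*(((R + R)*(-2))*3) = -12 + 3*(((2*R)*(-2))*3) = -12 + 3*(-4*R*3) = -12 + 3*(-12*R) = -12 - 36*R)
(30*2)*U(1) = (30*2)*(-12 - 36*1) = 60*(-12 - 36) = 60*(-48) = -2880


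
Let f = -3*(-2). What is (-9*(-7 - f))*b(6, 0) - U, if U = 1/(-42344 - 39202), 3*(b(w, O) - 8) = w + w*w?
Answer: 209899405/81546 ≈ 2574.0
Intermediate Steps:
b(w, O) = 8 + w/3 + w**2/3 (b(w, O) = 8 + (w + w*w)/3 = 8 + (w + w**2)/3 = 8 + (w/3 + w**2/3) = 8 + w/3 + w**2/3)
f = 6
U = -1/81546 (U = 1/(-81546) = -1/81546 ≈ -1.2263e-5)
(-9*(-7 - f))*b(6, 0) - U = (-9*(-7 - 1*6))*(8 + (1/3)*6 + (1/3)*6**2) - 1*(-1/81546) = (-9*(-7 - 6))*(8 + 2 + (1/3)*36) + 1/81546 = (-9*(-13))*(8 + 2 + 12) + 1/81546 = 117*22 + 1/81546 = 2574 + 1/81546 = 209899405/81546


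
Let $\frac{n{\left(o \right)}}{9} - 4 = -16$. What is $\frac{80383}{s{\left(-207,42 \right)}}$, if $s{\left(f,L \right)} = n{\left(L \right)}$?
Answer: $- \frac{80383}{108} \approx -744.29$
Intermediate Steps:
$n{\left(o \right)} = -108$ ($n{\left(o \right)} = 36 + 9 \left(-16\right) = 36 - 144 = -108$)
$s{\left(f,L \right)} = -108$
$\frac{80383}{s{\left(-207,42 \right)}} = \frac{80383}{-108} = 80383 \left(- \frac{1}{108}\right) = - \frac{80383}{108}$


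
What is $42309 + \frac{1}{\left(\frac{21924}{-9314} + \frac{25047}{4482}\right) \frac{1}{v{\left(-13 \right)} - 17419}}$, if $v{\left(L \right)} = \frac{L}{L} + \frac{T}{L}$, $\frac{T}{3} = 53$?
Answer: $\frac{3600361459737}{97517615} \approx 36920.0$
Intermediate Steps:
$T = 159$ ($T = 3 \cdot 53 = 159$)
$v{\left(L \right)} = 1 + \frac{159}{L}$ ($v{\left(L \right)} = \frac{L}{L} + \frac{159}{L} = 1 + \frac{159}{L}$)
$42309 + \frac{1}{\left(\frac{21924}{-9314} + \frac{25047}{4482}\right) \frac{1}{v{\left(-13 \right)} - 17419}} = 42309 + \frac{1}{\left(\frac{21924}{-9314} + \frac{25047}{4482}\right) \frac{1}{\frac{159 - 13}{-13} - 17419}} = 42309 + \frac{1}{\left(21924 \left(- \frac{1}{9314}\right) + 25047 \cdot \frac{1}{4482}\right) \frac{1}{\left(- \frac{1}{13}\right) 146 - 17419}} = 42309 + \frac{1}{\left(- \frac{10962}{4657} + \frac{2783}{498}\right) \frac{1}{- \frac{146}{13} - 17419}} = 42309 + \frac{1}{\frac{7501355}{2319186} \frac{1}{- \frac{226593}{13}}} = 42309 + \frac{2319186}{7501355 \left(- \frac{13}{226593}\right)} = 42309 + \frac{2319186}{7501355} \left(- \frac{226593}{13}\right) = 42309 - \frac{525511313298}{97517615} = \frac{3600361459737}{97517615}$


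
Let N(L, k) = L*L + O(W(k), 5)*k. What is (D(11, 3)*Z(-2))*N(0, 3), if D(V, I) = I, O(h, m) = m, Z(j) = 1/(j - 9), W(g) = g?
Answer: -45/11 ≈ -4.0909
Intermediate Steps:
Z(j) = 1/(-9 + j)
N(L, k) = L² + 5*k (N(L, k) = L*L + 5*k = L² + 5*k)
(D(11, 3)*Z(-2))*N(0, 3) = (3/(-9 - 2))*(0² + 5*3) = (3/(-11))*(0 + 15) = (3*(-1/11))*15 = -3/11*15 = -45/11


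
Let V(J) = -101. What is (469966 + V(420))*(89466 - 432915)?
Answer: -161374664385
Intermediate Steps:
(469966 + V(420))*(89466 - 432915) = (469966 - 101)*(89466 - 432915) = 469865*(-343449) = -161374664385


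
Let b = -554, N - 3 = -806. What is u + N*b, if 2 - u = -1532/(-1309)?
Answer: 582325444/1309 ≈ 4.4486e+5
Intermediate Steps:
N = -803 (N = 3 - 806 = -803)
u = 1086/1309 (u = 2 - (-1532)/(-1309) = 2 - (-1532)*(-1)/1309 = 2 - 1*1532/1309 = 2 - 1532/1309 = 1086/1309 ≈ 0.82964)
u + N*b = 1086/1309 - 803*(-554) = 1086/1309 + 444862 = 582325444/1309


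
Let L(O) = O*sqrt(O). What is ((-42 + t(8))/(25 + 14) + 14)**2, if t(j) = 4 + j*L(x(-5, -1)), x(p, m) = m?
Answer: 86000/507 - 8128*I/1521 ≈ 169.63 - 5.3438*I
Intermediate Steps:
L(O) = O**(3/2)
t(j) = 4 - I*j (t(j) = 4 + j*(-1)**(3/2) = 4 + j*(-I) = 4 - I*j)
((-42 + t(8))/(25 + 14) + 14)**2 = ((-42 + (4 - 1*I*8))/(25 + 14) + 14)**2 = ((-42 + (4 - 8*I))/39 + 14)**2 = ((-38 - 8*I)*(1/39) + 14)**2 = ((-38/39 - 8*I/39) + 14)**2 = (508/39 - 8*I/39)**2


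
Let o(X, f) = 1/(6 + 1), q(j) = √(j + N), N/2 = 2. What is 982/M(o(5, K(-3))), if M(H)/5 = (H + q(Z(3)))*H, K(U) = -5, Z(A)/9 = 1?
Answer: -24059/1590 + 168413*√13/1590 ≈ 366.77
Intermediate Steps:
N = 4 (N = 2*2 = 4)
Z(A) = 9 (Z(A) = 9*1 = 9)
q(j) = √(4 + j) (q(j) = √(j + 4) = √(4 + j))
o(X, f) = ⅐ (o(X, f) = 1/7 = ⅐)
M(H) = 5*H*(H + √13) (M(H) = 5*((H + √(4 + 9))*H) = 5*((H + √13)*H) = 5*(H*(H + √13)) = 5*H*(H + √13))
982/M(o(5, K(-3))) = 982/((5*(⅐)*(⅐ + √13))) = 982/(5/49 + 5*√13/7)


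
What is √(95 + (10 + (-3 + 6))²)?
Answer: 2*√66 ≈ 16.248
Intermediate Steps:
√(95 + (10 + (-3 + 6))²) = √(95 + (10 + 3)²) = √(95 + 13²) = √(95 + 169) = √264 = 2*√66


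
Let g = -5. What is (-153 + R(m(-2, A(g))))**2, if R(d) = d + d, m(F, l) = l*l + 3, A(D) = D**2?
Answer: 1216609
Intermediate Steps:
m(F, l) = 3 + l**2 (m(F, l) = l**2 + 3 = 3 + l**2)
R(d) = 2*d
(-153 + R(m(-2, A(g))))**2 = (-153 + 2*(3 + ((-5)**2)**2))**2 = (-153 + 2*(3 + 25**2))**2 = (-153 + 2*(3 + 625))**2 = (-153 + 2*628)**2 = (-153 + 1256)**2 = 1103**2 = 1216609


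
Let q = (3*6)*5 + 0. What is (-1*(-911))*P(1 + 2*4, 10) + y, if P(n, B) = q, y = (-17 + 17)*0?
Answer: 81990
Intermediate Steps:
q = 90 (q = 18*5 + 0 = 90 + 0 = 90)
y = 0 (y = 0*0 = 0)
P(n, B) = 90
(-1*(-911))*P(1 + 2*4, 10) + y = -1*(-911)*90 + 0 = 911*90 + 0 = 81990 + 0 = 81990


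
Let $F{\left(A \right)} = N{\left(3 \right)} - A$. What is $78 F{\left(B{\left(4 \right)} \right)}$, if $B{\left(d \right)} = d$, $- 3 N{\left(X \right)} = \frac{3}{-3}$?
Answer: $-286$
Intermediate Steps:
$N{\left(X \right)} = \frac{1}{3}$ ($N{\left(X \right)} = - \frac{3 \frac{1}{-3}}{3} = - \frac{3 \left(- \frac{1}{3}\right)}{3} = \left(- \frac{1}{3}\right) \left(-1\right) = \frac{1}{3}$)
$F{\left(A \right)} = \frac{1}{3} - A$
$78 F{\left(B{\left(4 \right)} \right)} = 78 \left(\frac{1}{3} - 4\right) = 78 \left(- \frac{11}{3}\right) = -286$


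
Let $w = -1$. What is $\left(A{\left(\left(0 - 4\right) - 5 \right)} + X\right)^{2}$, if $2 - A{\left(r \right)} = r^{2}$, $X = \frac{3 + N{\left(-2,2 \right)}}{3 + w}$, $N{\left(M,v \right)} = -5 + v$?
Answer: $6241$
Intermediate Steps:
$X = 0$ ($X = \frac{3 + \left(-5 + 2\right)}{3 - 1} = \frac{3 - 3}{2} = 0 \cdot \frac{1}{2} = 0$)
$A{\left(r \right)} = 2 - r^{2}$
$\left(A{\left(\left(0 - 4\right) - 5 \right)} + X\right)^{2} = \left(\left(2 - \left(\left(0 - 4\right) - 5\right)^{2}\right) + 0\right)^{2} = \left(\left(2 - \left(-4 - 5\right)^{2}\right) + 0\right)^{2} = \left(\left(2 - \left(-9\right)^{2}\right) + 0\right)^{2} = \left(\left(2 - 81\right) + 0\right)^{2} = \left(-79 + 0\right)^{2} = \left(-79\right)^{2} = 6241$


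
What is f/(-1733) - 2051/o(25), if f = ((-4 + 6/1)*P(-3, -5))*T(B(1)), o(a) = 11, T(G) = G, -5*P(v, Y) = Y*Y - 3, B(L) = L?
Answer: -17771431/95315 ≈ -186.45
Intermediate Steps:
P(v, Y) = ⅗ - Y²/5 (P(v, Y) = -(Y*Y - 3)/5 = -(Y² - 3)/5 = -(-3 + Y²)/5 = ⅗ - Y²/5)
f = -44/5 (f = ((-4 + 6/1)*(⅗ - ⅕*(-5)²))*1 = ((-4 + 6*1)*(⅗ - ⅕*25))*1 = ((-4 + 6)*(⅗ - 5))*1 = (2*(-22/5))*1 = -44/5*1 = -44/5 ≈ -8.8000)
f/(-1733) - 2051/o(25) = -44/5/(-1733) - 2051/11 = -44/5*(-1/1733) - 2051*1/11 = 44/8665 - 2051/11 = -17771431/95315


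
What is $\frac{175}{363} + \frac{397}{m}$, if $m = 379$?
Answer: $\frac{210436}{137577} \approx 1.5296$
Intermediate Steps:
$\frac{175}{363} + \frac{397}{m} = \frac{175}{363} + \frac{397}{379} = \frac{210436}{137577}$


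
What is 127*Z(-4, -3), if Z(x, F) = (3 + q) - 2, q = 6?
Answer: 889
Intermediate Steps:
Z(x, F) = 7 (Z(x, F) = (3 + 6) - 2 = 9 - 2 = 7)
127*Z(-4, -3) = 127*7 = 889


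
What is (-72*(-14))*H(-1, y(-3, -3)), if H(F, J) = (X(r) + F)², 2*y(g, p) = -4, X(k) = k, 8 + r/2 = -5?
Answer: 734832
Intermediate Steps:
r = -26 (r = -16 + 2*(-5) = -16 - 10 = -26)
y(g, p) = -2 (y(g, p) = (½)*(-4) = -2)
H(F, J) = (-26 + F)²
(-72*(-14))*H(-1, y(-3, -3)) = (-72*(-14))*(-26 - 1)² = 1008*(-27)² = 1008*729 = 734832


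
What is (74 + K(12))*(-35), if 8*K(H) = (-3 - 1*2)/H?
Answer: -248465/96 ≈ -2588.2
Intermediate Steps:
K(H) = -5/(8*H) (K(H) = ((-3 - 1*2)/H)/8 = ((-3 - 2)/H)/8 = (-5/H)/8 = -5/(8*H))
(74 + K(12))*(-35) = (74 - 5/8/12)*(-35) = (74 - 5/8*1/12)*(-35) = (74 - 5/96)*(-35) = (7099/96)*(-35) = -248465/96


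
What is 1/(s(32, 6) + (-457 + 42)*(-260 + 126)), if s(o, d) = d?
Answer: 1/55616 ≈ 1.7980e-5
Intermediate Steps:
1/(s(32, 6) + (-457 + 42)*(-260 + 126)) = 1/(6 + (-457 + 42)*(-260 + 126)) = 1/(6 - 415*(-134)) = 1/(6 + 55610) = 1/55616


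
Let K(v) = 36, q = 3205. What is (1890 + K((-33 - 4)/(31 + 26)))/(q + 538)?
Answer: 1926/3743 ≈ 0.51456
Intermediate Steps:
(1890 + K((-33 - 4)/(31 + 26)))/(q + 538) = (1890 + 36)/(3205 + 538) = 1926/3743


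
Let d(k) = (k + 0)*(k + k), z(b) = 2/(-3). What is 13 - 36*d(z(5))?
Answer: -19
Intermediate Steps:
z(b) = -⅔ (z(b) = 2*(-⅓) = -⅔)
d(k) = 2*k² (d(k) = k*(2*k) = 2*k²)
13 - 36*d(z(5)) = 13 - 72*(-⅔)² = 13 - 72*4/9 = 13 - 36*8/9 = 13 - 32 = -19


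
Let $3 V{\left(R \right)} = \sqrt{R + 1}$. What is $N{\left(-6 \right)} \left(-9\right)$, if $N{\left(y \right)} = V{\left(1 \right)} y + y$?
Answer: $54 + 18 \sqrt{2} \approx 79.456$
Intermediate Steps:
$V{\left(R \right)} = \frac{\sqrt{1 + R}}{3}$ ($V{\left(R \right)} = \frac{\sqrt{R + 1}}{3} = \frac{\sqrt{1 + R}}{3}$)
$N{\left(y \right)} = y + \frac{y \sqrt{2}}{3}$ ($N{\left(y \right)} = \frac{\sqrt{1 + 1}}{3} y + y = \frac{\sqrt{2}}{3} y + y = \frac{y \sqrt{2}}{3} + y = y + \frac{y \sqrt{2}}{3}$)
$N{\left(-6 \right)} \left(-9\right) = \frac{1}{3} \left(-6\right) \left(3 + \sqrt{2}\right) \left(-9\right) = \left(-6 - 2 \sqrt{2}\right) \left(-9\right) = 54 + 18 \sqrt{2}$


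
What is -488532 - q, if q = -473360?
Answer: -15172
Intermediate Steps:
-488532 - q = -488532 - 1*(-473360) = -488532 + 473360 = -15172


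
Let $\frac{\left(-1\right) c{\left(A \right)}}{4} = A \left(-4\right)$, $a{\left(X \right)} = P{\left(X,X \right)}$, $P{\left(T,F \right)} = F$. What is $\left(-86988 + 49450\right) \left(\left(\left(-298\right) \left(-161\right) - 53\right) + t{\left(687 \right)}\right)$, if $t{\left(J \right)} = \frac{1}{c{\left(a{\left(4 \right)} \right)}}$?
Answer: $- \frac{57568295569}{32} \approx -1.799 \cdot 10^{9}$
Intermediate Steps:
$a{\left(X \right)} = X$
$c{\left(A \right)} = 16 A$ ($c{\left(A \right)} = - 4 A \left(-4\right) = - 4 \left(- 4 A\right) = 16 A$)
$t{\left(J \right)} = \frac{1}{64}$ ($t{\left(J \right)} = \frac{1}{16 \cdot 4} = \frac{1}{64}$)
$\left(-86988 + 49450\right) \left(\left(\left(-298\right) \left(-161\right) - 53\right) + t{\left(687 \right)}\right) = \left(-86988 + 49450\right) \left(\left(\left(-298\right) \left(-161\right) - 53\right) + \frac{1}{64}\right) = - 37538 \left(\left(47978 - 53\right) + \frac{1}{64}\right) = - 37538 \left(47925 + \frac{1}{64}\right) = \left(-37538\right) \frac{3067201}{64} = - \frac{57568295569}{32}$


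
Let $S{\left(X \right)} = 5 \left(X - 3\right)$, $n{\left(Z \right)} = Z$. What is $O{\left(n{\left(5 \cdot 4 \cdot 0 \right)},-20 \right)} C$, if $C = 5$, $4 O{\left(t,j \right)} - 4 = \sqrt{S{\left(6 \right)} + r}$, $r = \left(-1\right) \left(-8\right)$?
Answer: $5 + \frac{5 \sqrt{23}}{4} \approx 10.995$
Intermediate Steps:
$S{\left(X \right)} = -15 + 5 X$ ($S{\left(X \right)} = 5 \left(-3 + X\right) = -15 + 5 X$)
$r = 8$
$O{\left(t,j \right)} = 1 + \frac{\sqrt{23}}{4}$ ($O{\left(t,j \right)} = 1 + \frac{\sqrt{\left(-15 + 5 \cdot 6\right) + 8}}{4} = 1 + \frac{\sqrt{\left(-15 + 30\right) + 8}}{4} = 1 + \frac{\sqrt{15 + 8}}{4} = 1 + \frac{\sqrt{23}}{4}$)
$O{\left(n{\left(5 \cdot 4 \cdot 0 \right)},-20 \right)} C = \left(1 + \frac{\sqrt{23}}{4}\right) 5 = 5 + \frac{5 \sqrt{23}}{4}$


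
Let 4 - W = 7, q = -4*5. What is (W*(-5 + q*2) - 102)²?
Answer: 1089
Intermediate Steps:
q = -20
W = -3 (W = 4 - 1*7 = 4 - 7 = -3)
(W*(-5 + q*2) - 102)² = (-3*(-5 - 20*2) - 102)² = (-3*(-5 - 40) - 102)² = (-3*(-45) - 102)² = (135 - 102)² = 33² = 1089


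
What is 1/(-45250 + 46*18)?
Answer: -1/44422 ≈ -2.2511e-5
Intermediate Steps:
1/(-45250 + 46*18) = 1/(-45250 + 828) = 1/(-44422) = -1/44422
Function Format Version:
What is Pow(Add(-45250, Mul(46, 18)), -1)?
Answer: Rational(-1, 44422) ≈ -2.2511e-5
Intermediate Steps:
Pow(Add(-45250, Mul(46, 18)), -1) = Pow(Add(-45250, 828), -1) = Pow(-44422, -1) = Rational(-1, 44422)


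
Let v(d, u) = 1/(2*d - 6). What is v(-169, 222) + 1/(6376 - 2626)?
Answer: -1703/645000 ≈ -0.0026403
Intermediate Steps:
v(d, u) = 1/(-6 + 2*d)
v(-169, 222) + 1/(6376 - 2626) = 1/(2*(-3 - 169)) + 1/(6376 - 2626) = (½)/(-172) + 1/3750 = (½)*(-1/172) + 1/3750 = -1/344 + 1/3750 = -1703/645000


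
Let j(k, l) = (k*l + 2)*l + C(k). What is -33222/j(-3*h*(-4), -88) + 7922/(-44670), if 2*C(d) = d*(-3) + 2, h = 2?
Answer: -295470643/829276215 ≈ -0.35630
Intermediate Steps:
C(d) = 1 - 3*d/2 (C(d) = (d*(-3) + 2)/2 = (-3*d + 2)/2 = (2 - 3*d)/2 = 1 - 3*d/2)
j(k, l) = 1 - 3*k/2 + l*(2 + k*l) (j(k, l) = (k*l + 2)*l + (1 - 3*k/2) = (2 + k*l)*l + (1 - 3*k/2) = l*(2 + k*l) + (1 - 3*k/2) = 1 - 3*k/2 + l*(2 + k*l))
-33222/j(-3*h*(-4), -88) + 7922/(-44670) = -33222/(1 + 2*(-88) - 3*(-3*2)*(-4)/2 + (-3*2*(-4))*(-88)²) + 7922/(-44670) = -33222/(1 - 176 - (-9)*(-4) - 6*(-4)*7744) + 7922*(-1/44670) = -33222/(1 - 176 - 3/2*24 + 24*7744) - 3961/22335 = -33222/(1 - 176 - 36 + 185856) - 3961/22335 = -33222/185645 - 3961/22335 = -295470643/829276215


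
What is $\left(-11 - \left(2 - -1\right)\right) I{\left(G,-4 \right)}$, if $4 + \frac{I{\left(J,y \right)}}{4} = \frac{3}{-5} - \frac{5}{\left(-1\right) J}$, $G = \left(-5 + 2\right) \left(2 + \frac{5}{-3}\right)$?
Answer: $\frac{2688}{5} \approx 537.6$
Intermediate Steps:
$G = -1$ ($G = - 3 \left(2 + 5 \left(- \frac{1}{3}\right)\right) = - 3 \left(2 - \frac{5}{3}\right) = \left(-3\right) \frac{1}{3} = -1$)
$I{\left(J,y \right)} = - \frac{92}{5} + \frac{20}{J}$ ($I{\left(J,y \right)} = -16 + 4 \left(\frac{3}{-5} - \frac{5}{\left(-1\right) J}\right) = -16 + 4 \left(3 \left(- \frac{1}{5}\right) - 5 \left(- \frac{1}{J}\right)\right) = -16 + 4 \left(- \frac{3}{5} + \frac{5}{J}\right) = -16 - \left(\frac{12}{5} - \frac{20}{J}\right) = - \frac{92}{5} + \frac{20}{J}$)
$\left(-11 - \left(2 - -1\right)\right) I{\left(G,-4 \right)} = \left(-11 - \left(2 - -1\right)\right) \left(- \frac{92}{5} + \frac{20}{-1}\right) = \left(-11 - \left(2 + 1\right)\right) \left(- \frac{92}{5} + 20 \left(-1\right)\right) = \left(-11 - 3\right) \left(- \frac{92}{5} - 20\right) = \left(-11 - 3\right) \left(- \frac{192}{5}\right) = \left(-14\right) \left(- \frac{192}{5}\right) = \frac{2688}{5}$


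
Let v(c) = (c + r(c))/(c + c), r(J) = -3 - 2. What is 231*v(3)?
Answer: -77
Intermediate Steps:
r(J) = -5
v(c) = (-5 + c)/(2*c) (v(c) = (c - 5)/(c + c) = (-5 + c)/((2*c)) = (-5 + c)*(1/(2*c)) = (-5 + c)/(2*c))
231*v(3) = 231*((1/2)*(-5 + 3)/3) = 231*((1/2)*(1/3)*(-2)) = 231*(-1/3) = -77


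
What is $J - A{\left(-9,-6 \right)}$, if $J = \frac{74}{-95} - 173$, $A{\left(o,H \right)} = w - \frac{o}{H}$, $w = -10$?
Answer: $- \frac{30833}{190} \approx -162.28$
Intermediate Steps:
$A{\left(o,H \right)} = -10 - \frac{o}{H}$
$J = - \frac{16509}{95}$ ($J = 74 \left(- \frac{1}{95}\right) - 173 = - \frac{74}{95} - 173 = - \frac{16509}{95} \approx -173.78$)
$J - A{\left(-9,-6 \right)} = - \frac{16509}{95} - \left(-10 - - \frac{9}{-6}\right) = - \frac{16509}{95} - \left(-10 - \left(-9\right) \left(- \frac{1}{6}\right)\right) = - \frac{16509}{95} - \left(-10 - \frac{3}{2}\right) = - \frac{16509}{95} - - \frac{23}{2} = - \frac{16509}{95} + \frac{23}{2} = - \frac{30833}{190}$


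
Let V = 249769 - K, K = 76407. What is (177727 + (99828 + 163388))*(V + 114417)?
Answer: 126894135597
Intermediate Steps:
V = 173362 (V = 249769 - 1*76407 = 249769 - 76407 = 173362)
(177727 + (99828 + 163388))*(V + 114417) = (177727 + (99828 + 163388))*(173362 + 114417) = (177727 + 263216)*287779 = 440943*287779 = 126894135597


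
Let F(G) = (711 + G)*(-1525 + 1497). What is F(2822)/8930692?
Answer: -24731/2232673 ≈ -0.011077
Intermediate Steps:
F(G) = -19908 - 28*G (F(G) = (711 + G)*(-28) = -19908 - 28*G)
F(2822)/8930692 = (-19908 - 28*2822)/8930692 = (-19908 - 79016)*(1/8930692) = -98924*1/8930692 = -24731/2232673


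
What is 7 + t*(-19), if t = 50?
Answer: -943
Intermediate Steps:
7 + t*(-19) = 7 + 50*(-19) = 7 - 950 = -943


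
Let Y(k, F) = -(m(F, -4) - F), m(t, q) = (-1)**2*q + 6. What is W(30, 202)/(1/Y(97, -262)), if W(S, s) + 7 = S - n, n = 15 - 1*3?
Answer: -2904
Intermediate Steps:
n = 12 (n = 15 - 3 = 12)
m(t, q) = 6 + q (m(t, q) = 1*q + 6 = q + 6 = 6 + q)
W(S, s) = -19 + S (W(S, s) = -7 + (S - 1*12) = -7 + (S - 12) = -7 + (-12 + S) = -19 + S)
Y(k, F) = -2 + F (Y(k, F) = -((6 - 4) - F) = -(2 - F) = -2 + F)
W(30, 202)/(1/Y(97, -262)) = (-19 + 30)/(1/(-2 - 262)) = 11/(1/(-264)) = 11/(-1/264) = 11*(-264) = -2904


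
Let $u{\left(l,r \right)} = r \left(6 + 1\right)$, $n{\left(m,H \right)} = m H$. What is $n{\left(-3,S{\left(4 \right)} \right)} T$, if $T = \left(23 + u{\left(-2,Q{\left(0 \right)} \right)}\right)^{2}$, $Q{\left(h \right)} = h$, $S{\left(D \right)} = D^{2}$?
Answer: $-25392$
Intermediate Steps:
$n{\left(m,H \right)} = H m$
$u{\left(l,r \right)} = 7 r$ ($u{\left(l,r \right)} = r 7 = 7 r$)
$T = 529$ ($T = \left(23 + 7 \cdot 0\right)^{2} = \left(23 + 0\right)^{2} = 23^{2} = 529$)
$n{\left(-3,S{\left(4 \right)} \right)} T = 4^{2} \left(-3\right) 529 = 16 \left(-3\right) 529 = \left(-48\right) 529 = -25392$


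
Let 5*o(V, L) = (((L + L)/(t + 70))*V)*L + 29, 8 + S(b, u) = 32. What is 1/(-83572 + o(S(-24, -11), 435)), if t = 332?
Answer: -335/26480877 ≈ -1.2651e-5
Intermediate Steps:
S(b, u) = 24 (S(b, u) = -8 + 32 = 24)
o(V, L) = 29/5 + V*L**2/1005 (o(V, L) = ((((L + L)/(332 + 70))*V)*L + 29)/5 = ((((2*L)/402)*V)*L + 29)/5 = ((((2*L)*(1/402))*V)*L + 29)/5 = (((L/201)*V)*L + 29)/5 = ((L*V/201)*L + 29)/5 = (V*L**2/201 + 29)/5 = (29 + V*L**2/201)/5 = 29/5 + V*L**2/1005)
1/(-83572 + o(S(-24, -11), 435)) = 1/(-83572 + (29/5 + (1/1005)*24*435**2)) = 1/(-83572 + (29/5 + (1/1005)*24*189225)) = 1/(-83572 + (29/5 + 302760/67)) = 1/(-83572 + 1515743/335) = 1/(-26480877/335) = -335/26480877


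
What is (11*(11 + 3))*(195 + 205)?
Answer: 61600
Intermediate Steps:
(11*(11 + 3))*(195 + 205) = (11*14)*400 = 154*400 = 61600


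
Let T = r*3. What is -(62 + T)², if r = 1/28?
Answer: -3024121/784 ≈ -3857.3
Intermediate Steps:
r = 1/28 ≈ 0.035714
T = 3/28 (T = (1/28)*3 = 3/28 ≈ 0.10714)
-(62 + T)² = -(62 + 3/28)² = -(1739/28)² = -1*3024121/784 = -3024121/784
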